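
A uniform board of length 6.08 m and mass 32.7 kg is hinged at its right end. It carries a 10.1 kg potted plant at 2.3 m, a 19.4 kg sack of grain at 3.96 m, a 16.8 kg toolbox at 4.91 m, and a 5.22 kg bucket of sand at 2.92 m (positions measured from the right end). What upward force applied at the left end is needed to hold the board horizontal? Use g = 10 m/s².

F ≈ 489 N

Choose the right end as the axis so the unknown pivot reaction has zero arm there.
Beam weight: 32.7 × 10 = 327 N down at 3.04 m → arm 3.04 m, τ = 327 × 3.04 = 994.1 N·m counterclockwise.
Potted plant: 10.1 × 10 = 101 N down at 2.3 m → arm 2.3 m, τ = 101 × 2.3 = 232.3 N·m counterclockwise.
Sack of grain: 19.4 × 10 = 194 N down at 3.96 m → arm 3.96 m, τ = 194 × 3.96 = 768.2 N·m counterclockwise.
Toolbox: 16.8 × 10 = 168 N down at 4.91 m → arm 4.91 m, τ = 168 × 4.91 = 824.9 N·m counterclockwise.
Bucket of sand: 5.22 × 10 = 52.2 N down at 2.92 m → arm 2.92 m, τ = 52.2 × 2.92 = 152.4 N·m counterclockwise.
Net moment of the loads = 2972 N·m counterclockwise.
The upward force F acts at the left end, arm 6.08 m, giving F × 6.08 clockwise.
Στ = 0 ⇒ F × 6.08 = 2972 ⇒ F = 2972 / 6.08 = 489 N.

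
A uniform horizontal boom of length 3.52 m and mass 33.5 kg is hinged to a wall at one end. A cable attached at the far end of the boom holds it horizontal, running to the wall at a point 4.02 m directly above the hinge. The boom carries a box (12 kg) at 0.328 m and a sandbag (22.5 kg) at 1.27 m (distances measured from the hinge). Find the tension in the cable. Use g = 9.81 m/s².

T ≈ 339 N

About the hinge:
Beam weight: 33.5 × 9.81 = 328.6 N down at 1.76 m → arm 1.76 m, τ = 328.6 × 1.76 = 578.3 N·m clockwise.
Box: 12 × 9.81 = 117.7 N down at 0.328 m → arm 0.328 m, τ = 117.7 × 0.328 = 38.61 N·m clockwise.
Sandbag: 22.5 × 9.81 = 220.7 N down at 1.27 m → arm 1.27 m, τ = 220.7 × 1.27 = 280.3 N·m clockwise.
Total clockwise load moment = 897.2 N·m.
The cable tension T acts at 3.52 m; only its component perpendicular to the boom, T sinθ, produces torque. sinθ = h/√(h²+d²) = 4.02/√(4.02²+3.52²) = 0.7523.
Balancing moments: T × 3.52 × 0.7523 = 897.2, giving T = 897.2 / 2.648 = 339 N.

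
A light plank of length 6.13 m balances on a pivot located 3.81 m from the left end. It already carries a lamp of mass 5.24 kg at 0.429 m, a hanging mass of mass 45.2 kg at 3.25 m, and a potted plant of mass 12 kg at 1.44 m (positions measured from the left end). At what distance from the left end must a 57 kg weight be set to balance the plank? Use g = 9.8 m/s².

x ≈ 5.06 m from the left end

About the pivot (at 3.81 m from the left end):
Lamp: 5.24 × 9.8 = 51.35 N down at 0.429 m → arm 3.381 m, τ = 51.35 × 3.381 = 173.6 N·m counterclockwise.
Hanging mass: 45.2 × 9.8 = 443 N down at 3.25 m → arm 0.56 m, τ = 443 × 0.56 = 248.1 N·m counterclockwise.
Potted plant: 12 × 9.8 = 117.6 N down at 1.44 m → arm 2.37 m, τ = 117.6 × 2.37 = 278.7 N·m counterclockwise.
Net moment of existing loads = 700.4 N·m counterclockwise.
The weight weighs 57 × 9.8 = 558.6 N and must supply an equal clockwise moment, so its lever arm about the pivot is 700.4 / 558.6 = 1.25 m.
That puts it at 3.81 + 1.25 = 5.06 m from the left end.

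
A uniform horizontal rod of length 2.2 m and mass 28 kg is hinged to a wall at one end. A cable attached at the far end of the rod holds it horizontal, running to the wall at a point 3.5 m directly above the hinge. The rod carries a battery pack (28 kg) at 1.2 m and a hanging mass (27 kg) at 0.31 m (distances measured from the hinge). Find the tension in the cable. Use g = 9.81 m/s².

About the hinge:
Beam weight: 28 × 9.81 = 274.7 N down at 1.1 m → arm 1.1 m, τ = 274.7 × 1.1 = 302.2 N·m clockwise.
Battery pack: 28 × 9.81 = 274.7 N down at 1.2 m → arm 1.2 m, τ = 274.7 × 1.2 = 329.6 N·m clockwise.
Hanging mass: 27 × 9.81 = 264.9 N down at 0.31 m → arm 0.31 m, τ = 264.9 × 0.31 = 82.12 N·m clockwise.
Total clockwise load moment = 713.9 N·m.
The cable tension T acts at 2.2 m; only its component perpendicular to the rod, T sinθ, produces torque. sinθ = h/√(h²+d²) = 3.5/√(3.5²+2.2²) = 0.8466.
For rotational equilibrium, T × 2.2 × 0.8466 = 713.9, so T = 713.9 / 1.863 = 383 N.

T ≈ 383 N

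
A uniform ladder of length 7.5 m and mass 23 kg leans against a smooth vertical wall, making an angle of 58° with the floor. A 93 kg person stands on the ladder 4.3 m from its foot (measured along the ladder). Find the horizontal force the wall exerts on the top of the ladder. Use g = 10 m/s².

Taking torques about the foot of the ladder:
Ladder weight 23×10 = 230 N acts at 3.75 m along the ladder; its horizontal arm is 3.75·cos58° = 1.987 m → τ = 457 N·m clockwise.
Person: 93×10 = 930 N at 4.3 m → arm 2.279 m → τ = 2119 N·m clockwise.
Wall normal N acts horizontally at the top; its moment arm is the height L sinθ = 7.5·sin58° = 6.36 m, counterclockwise.
Setting net torque to zero: N × 6.36 = 2576 → N = 405 N.

N_wall ≈ 405 N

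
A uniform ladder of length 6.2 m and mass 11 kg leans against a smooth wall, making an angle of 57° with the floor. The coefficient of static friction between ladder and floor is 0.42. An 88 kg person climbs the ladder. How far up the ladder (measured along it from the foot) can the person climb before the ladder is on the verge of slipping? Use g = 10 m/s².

Choose the foot of the ladder as the axis so the floor normal and friction both act there and drop out.
Ladder weight 11×10 = 110 N acts at 3.1 m along the ladder; its horizontal arm is 3.1·cos57° = 1.688 m → τ = 185.7 N·m clockwise.
Person weight 88×10 = 880 N at distance d → arm d·cos57° → τ = 880·d·0.5446 clockwise.
Wall normal N at the top has arm L sinθ = 5.2 m counterclockwise, so Στ = 0 gives N·5.2 = 185.7 + 479.2·d.
ΣFy = 0 ⇒ N_floor = 990 N, so the maximum friction is μ_s·N_floor = 0.42×990 = 415.8 N. ΣFx = 0 ⇒ N_wall = f, so at the slipping point N = 415.8 N.
Substituting: 415.8×5.2 = 185.7 + 479.2·d ⇒ d = (2162 − 185.7) / 479.2 = 4.12 m.

d ≈ 4.12 m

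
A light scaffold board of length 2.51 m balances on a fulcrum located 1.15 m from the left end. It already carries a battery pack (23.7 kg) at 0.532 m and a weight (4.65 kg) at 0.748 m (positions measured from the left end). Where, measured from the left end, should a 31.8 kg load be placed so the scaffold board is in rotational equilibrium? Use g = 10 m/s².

x ≈ 1.67 m from the left end

Sum moments about the fulcrum (at 1.15 m from the left end) (the support reaction has zero arm there).
Battery pack: 23.7 × 10 = 237 N down at 0.532 m → arm 0.618 m, τ = 237 × 0.618 = 146.5 N·m counterclockwise.
Weight: 4.65 × 10 = 46.5 N down at 0.748 m → arm 0.402 m, τ = 46.5 × 0.402 = 18.69 N·m counterclockwise.
Net moment of existing loads = 165.2 N·m counterclockwise.
The load weighs 31.8 × 10 = 318 N and must supply an equal clockwise moment, so its lever arm about the fulcrum is 165.2 / 318 = 0.519 m.
That puts it at 1.15 + 0.519 = 1.67 m from the left end.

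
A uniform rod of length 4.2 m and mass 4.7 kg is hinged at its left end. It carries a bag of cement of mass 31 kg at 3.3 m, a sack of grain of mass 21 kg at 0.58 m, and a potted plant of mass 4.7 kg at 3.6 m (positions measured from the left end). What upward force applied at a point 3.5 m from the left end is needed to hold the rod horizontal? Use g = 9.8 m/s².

About the left end:
Beam weight: 4.7 × 9.8 = 46.06 N down at 2.1 m → arm 2.1 m, τ = 46.06 × 2.1 = 96.73 N·m clockwise.
Bag of cement: 31 × 9.8 = 303.8 N down at 3.3 m → arm 3.3 m, τ = 303.8 × 3.3 = 1003 N·m clockwise.
Sack of grain: 21 × 9.8 = 205.8 N down at 0.58 m → arm 0.58 m, τ = 205.8 × 0.58 = 119.4 N·m clockwise.
Potted plant: 4.7 × 9.8 = 46.06 N down at 3.6 m → arm 3.6 m, τ = 46.06 × 3.6 = 165.8 N·m clockwise.
Net moment of the loads = 1385 N·m clockwise.
The upward force F acts at a point 3.5 m from the left end, arm 3.5 m, giving F × 3.5 counterclockwise.
For rotational equilibrium, F × 3.5 = 1385, so F = 1385 / 3.5 = 396 N.

F ≈ 396 N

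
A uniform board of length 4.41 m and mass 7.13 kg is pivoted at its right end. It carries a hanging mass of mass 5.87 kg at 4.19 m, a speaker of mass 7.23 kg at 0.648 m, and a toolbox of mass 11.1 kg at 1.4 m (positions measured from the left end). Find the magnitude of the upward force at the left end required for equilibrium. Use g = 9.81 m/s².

F ≈ 173 N

Sum moments about the right end (the unknown pivot reaction has zero arm there).
Beam weight: 7.13 × 9.81 = 69.95 N down at 2.205 m → arm 2.205 m, τ = 69.95 × 2.205 = 154.2 N·m counterclockwise.
Hanging mass: 5.87 × 9.81 = 57.58 N down at 4.19 m → arm 0.22 m, τ = 57.58 × 0.22 = 12.67 N·m counterclockwise.
Speaker: 7.23 × 9.81 = 70.93 N down at 0.648 m → arm 3.762 m, τ = 70.93 × 3.762 = 266.8 N·m counterclockwise.
Toolbox: 11.1 × 9.81 = 108.9 N down at 1.4 m → arm 3.01 m, τ = 108.9 × 3.01 = 327.8 N·m counterclockwise.
Net moment of the loads = 761.5 N·m counterclockwise.
The upward force F acts at the left end, arm 4.41 m, giving F × 4.41 clockwise.
Setting net torque to zero: F × 4.41 = 761.5 → F = 761.5 / 4.41 = 173 N.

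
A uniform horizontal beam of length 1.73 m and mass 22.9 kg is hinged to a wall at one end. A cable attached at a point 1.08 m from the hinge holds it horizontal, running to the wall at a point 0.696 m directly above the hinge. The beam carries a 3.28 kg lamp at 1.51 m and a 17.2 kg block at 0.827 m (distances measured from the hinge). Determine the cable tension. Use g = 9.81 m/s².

T ≈ 654 N

Taking torques about the hinge:
Beam weight: 22.9 × 9.81 = 224.6 N down at 0.865 m → arm 0.865 m, τ = 224.6 × 0.865 = 194.3 N·m clockwise.
Lamp: 3.28 × 9.81 = 32.18 N down at 1.51 m → arm 1.51 m, τ = 32.18 × 1.51 = 48.59 N·m clockwise.
Block: 17.2 × 9.81 = 168.7 N down at 0.827 m → arm 0.827 m, τ = 168.7 × 0.827 = 139.5 N·m clockwise.
Total clockwise load moment = 382.4 N·m.
The cable tension T acts at 1.08 m; only its component perpendicular to the beam, T sinθ, produces torque. sinθ = h/√(h²+d²) = 0.696/√(0.696²+1.08²) = 0.5417.
Setting net torque to zero: T × 1.08 × 0.5417 = 382.4 → T = 382.4 / 0.585 = 654 N.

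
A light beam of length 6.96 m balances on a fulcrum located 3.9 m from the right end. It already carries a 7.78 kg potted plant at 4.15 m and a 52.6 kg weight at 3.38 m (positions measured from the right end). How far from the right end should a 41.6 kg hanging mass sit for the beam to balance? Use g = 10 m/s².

Taking torques about the fulcrum (at 3.9 m from the right end):
Potted plant: 7.78 × 10 = 77.8 N down at 4.15 m → arm 0.25 m, τ = 77.8 × 0.25 = 19.45 N·m counterclockwise.
Weight: 52.6 × 10 = 526 N down at 3.38 m → arm 0.52 m, τ = 526 × 0.52 = 273.5 N·m clockwise.
Net moment of existing loads = 254.1 N·m clockwise.
The hanging mass weighs 41.6 × 10 = 416 N and must supply an equal counterclockwise moment, so its lever arm about the fulcrum is 254.1 / 416 = 0.611 m.
That puts it at 3.9 + 0.611 = 4.51 m from the right end.

x ≈ 4.51 m from the right end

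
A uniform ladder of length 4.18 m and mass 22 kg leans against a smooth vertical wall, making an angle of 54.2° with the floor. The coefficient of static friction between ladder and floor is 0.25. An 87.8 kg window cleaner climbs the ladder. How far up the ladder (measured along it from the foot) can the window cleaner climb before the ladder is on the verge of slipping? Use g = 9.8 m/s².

Taking torques about the foot of the ladder:
Ladder weight 22×9.8 = 215.6 N acts at 2.09 m along the ladder; its horizontal arm is 2.09·cos54.2° = 1.223 m → τ = 263.7 N·m clockwise.
Window cleaner weight 87.8×9.8 = 860.4 N at distance d → arm d·cos54.2° → τ = 860.4·d·0.585 clockwise.
Wall normal N at the top has arm L sinθ = 3.39 m counterclockwise, so Στ = 0 gives N·3.39 = 263.7 + 503.3·d.
ΣFy = 0 ⇒ N_floor = 1076 N, so the maximum friction is μ_s·N_floor = 0.25×1076 = 269 N. ΣFx = 0 ⇒ N_wall = f, so at the slipping point N = 269 N.
Substituting: 269×3.39 = 263.7 + 503.3·d ⇒ d = (911.9 − 263.7) / 503.3 = 1.29 m.

d ≈ 1.29 m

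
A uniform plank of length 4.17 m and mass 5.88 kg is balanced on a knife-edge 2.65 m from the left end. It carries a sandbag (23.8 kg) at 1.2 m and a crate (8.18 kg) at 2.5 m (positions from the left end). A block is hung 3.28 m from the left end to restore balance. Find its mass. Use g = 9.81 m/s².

About the knife-edge (at 2.65 m from the left end):
Beam weight: 5.88 × 9.81 = 57.68 N down at 2.085 m → arm 0.565 m, τ = 57.68 × 0.565 = 32.59 N·m counterclockwise.
Sandbag: 23.8 × 9.81 = 233.5 N down at 1.2 m → arm 1.45 m, τ = 233.5 × 1.45 = 338.6 N·m counterclockwise.
Crate: 8.18 × 9.81 = 80.25 N down at 2.5 m → arm 0.15 m, τ = 80.25 × 0.15 = 12.04 N·m counterclockwise.
Net moment of known loads = 383.2 N·m counterclockwise.
An unknown mass m at 3.28 m has arm 0.63 m; its moment is m·g·0.63 clockwise.
For rotational equilibrium, m × 9.81 × 0.63 = 383.2, so m = 383.2 / (9.81 × 0.63) = 62 kg.

m ≈ 62 kg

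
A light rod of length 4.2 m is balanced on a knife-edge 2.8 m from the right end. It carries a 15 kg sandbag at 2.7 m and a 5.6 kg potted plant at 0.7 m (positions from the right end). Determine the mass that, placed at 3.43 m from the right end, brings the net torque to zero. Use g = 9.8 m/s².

m ≈ 21 kg

Take moments about the knife-edge (at 2.8 m from the right end).
Sandbag: 15 × 9.8 = 147 N down at 2.7 m → arm 0.1 m, τ = 147 × 0.1 = 14.7 N·m clockwise.
Potted plant: 5.6 × 9.8 = 54.88 N down at 0.7 m → arm 2.1 m, τ = 54.88 × 2.1 = 115.2 N·m clockwise.
Net moment of known loads = 129.9 N·m clockwise.
An unknown mass m at 3.43 m has arm 0.63 m; its moment is m·g·0.63 counterclockwise.
Setting net torque to zero: m × 9.8 × 0.63 = 129.9 → m = 129.9 / (9.8 × 0.63) = 21 kg.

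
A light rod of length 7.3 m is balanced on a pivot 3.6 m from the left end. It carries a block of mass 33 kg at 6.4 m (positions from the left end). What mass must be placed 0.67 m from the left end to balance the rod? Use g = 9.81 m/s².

m ≈ 31.5 kg

Sum moments about the pivot (at 3.6 m from the left end) (the support reaction has zero arm there).
Block: 33 × 9.81 = 323.7 N down at 6.4 m → arm 2.8 m, τ = 323.7 × 2.8 = 906.4 N·m clockwise.
Net moment of known loads = 906.4 N·m clockwise.
An unknown mass m at 0.67 m has arm 2.93 m; its moment is m·g·2.93 counterclockwise.
Στ = 0 ⇒ m × 9.81 × 2.93 = 906.4 ⇒ m = 906.4 / (9.81 × 2.93) = 31.5 kg.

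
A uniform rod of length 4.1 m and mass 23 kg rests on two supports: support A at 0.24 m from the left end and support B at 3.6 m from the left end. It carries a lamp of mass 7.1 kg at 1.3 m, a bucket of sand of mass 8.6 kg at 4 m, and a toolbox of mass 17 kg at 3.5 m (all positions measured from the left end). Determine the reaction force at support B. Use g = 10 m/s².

R_B ≈ 407 N

Take moments about support A.
Beam weight: 23 × 10 = 230 N down at 2.05 m → arm 1.81 m, τ = 230 × 1.81 = 416.3 N·m clockwise.
Lamp: 7.1 × 10 = 71 N down at 1.3 m → arm 1.06 m, τ = 71 × 1.06 = 75.26 N·m clockwise.
Bucket of sand: 8.6 × 10 = 86 N down at 4 m → arm 3.76 m, τ = 86 × 3.76 = 323.4 N·m clockwise.
Toolbox: 17 × 10 = 170 N down at 3.5 m → arm 3.26 m, τ = 170 × 3.26 = 554.2 N·m clockwise.
Net load moment about support A = 1369 N·m clockwise.
Reaction R at support B is upward at 3.6 m, arm 3.36 m → moment R × 3.36 counterclockwise.
Setting net torque to zero: R × 3.36 = 1369 → R = 407 N.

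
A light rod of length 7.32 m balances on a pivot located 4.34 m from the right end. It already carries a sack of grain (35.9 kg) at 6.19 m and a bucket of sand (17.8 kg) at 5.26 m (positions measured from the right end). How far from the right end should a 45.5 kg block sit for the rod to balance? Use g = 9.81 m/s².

x ≈ 2.52 m from the right end

Sum moments about the pivot (at 4.34 m from the right end) (the support reaction has zero arm there).
Sack of grain: 35.9 × 9.81 = 352.2 N down at 6.19 m → arm 1.85 m, τ = 352.2 × 1.85 = 651.6 N·m counterclockwise.
Bucket of sand: 17.8 × 9.81 = 174.6 N down at 5.26 m → arm 0.92 m, τ = 174.6 × 0.92 = 160.6 N·m counterclockwise.
Net moment of existing loads = 812.2 N·m counterclockwise.
The block weighs 45.5 × 9.81 = 446.4 N and must supply an equal clockwise moment, so its lever arm about the pivot is 812.2 / 446.4 = 1.82 m.
That puts it at 4.34 − 1.82 = 2.52 m from the right end.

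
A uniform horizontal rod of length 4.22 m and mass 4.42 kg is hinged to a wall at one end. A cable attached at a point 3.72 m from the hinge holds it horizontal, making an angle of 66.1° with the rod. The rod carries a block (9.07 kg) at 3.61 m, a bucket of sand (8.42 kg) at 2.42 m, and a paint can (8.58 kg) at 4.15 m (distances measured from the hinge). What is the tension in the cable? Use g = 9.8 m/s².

T ≈ 283 N

Sum moments about the hinge (the unknown hinge reaction has zero arm there).
Beam weight: 4.42 × 9.8 = 43.32 N down at 2.11 m → arm 2.11 m, τ = 43.32 × 2.11 = 91.41 N·m clockwise.
Block: 9.07 × 9.8 = 88.89 N down at 3.61 m → arm 3.61 m, τ = 88.89 × 3.61 = 320.9 N·m clockwise.
Bucket of sand: 8.42 × 9.8 = 82.52 N down at 2.42 m → arm 2.42 m, τ = 82.52 × 2.42 = 199.7 N·m clockwise.
Paint can: 8.58 × 9.8 = 84.08 N down at 4.15 m → arm 4.15 m, τ = 84.08 × 4.15 = 348.9 N·m clockwise.
Total clockwise load moment = 960.9 N·m.
The cable tension T acts at 3.72 m; only its component perpendicular to the rod, T sinθ, produces torque. sin 66.1° = 0.9143.
For rotational equilibrium, T × 3.72 × 0.9143 = 960.9, so T = 960.9 / 3.401 = 283 N.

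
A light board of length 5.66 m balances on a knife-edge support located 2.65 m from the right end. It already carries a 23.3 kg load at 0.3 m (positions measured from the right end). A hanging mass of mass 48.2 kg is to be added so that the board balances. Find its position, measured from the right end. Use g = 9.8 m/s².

x ≈ 3.79 m from the right end

Take moments about the knife-edge support (at 2.65 m from the right end).
Load: 23.3 × 9.8 = 228.3 N down at 0.3 m → arm 2.35 m, τ = 228.3 × 2.35 = 536.5 N·m clockwise.
Net moment of existing loads = 536.5 N·m clockwise.
The hanging mass weighs 48.2 × 9.8 = 472.4 N and must supply an equal counterclockwise moment, so its lever arm about the knife-edge support is 536.5 / 472.4 = 1.14 m.
That puts it at 2.65 + 1.14 = 3.79 m from the right end.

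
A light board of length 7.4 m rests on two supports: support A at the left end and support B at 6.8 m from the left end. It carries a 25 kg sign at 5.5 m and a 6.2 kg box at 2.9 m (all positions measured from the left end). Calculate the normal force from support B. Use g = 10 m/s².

R_B ≈ 229 N

Take moments about support A.
Sign: 25 × 10 = 250 N down at 5.5 m → arm 5.5 m, τ = 250 × 5.5 = 1375 N·m clockwise.
Box: 6.2 × 10 = 62 N down at 2.9 m → arm 2.9 m, τ = 62 × 2.9 = 179.8 N·m clockwise.
Net load moment about support A = 1555 N·m clockwise.
Reaction R at support B is upward at 6.8 m, arm 6.8 m → moment R × 6.8 counterclockwise.
Balancing moments: R × 6.8 = 1555, giving R = 229 N.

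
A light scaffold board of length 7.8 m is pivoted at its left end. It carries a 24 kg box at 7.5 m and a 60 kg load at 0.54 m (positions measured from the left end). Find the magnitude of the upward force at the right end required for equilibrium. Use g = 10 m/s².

F ≈ 272 N

Taking torques about the left end:
Box: 24 × 10 = 240 N down at 7.5 m → arm 7.5 m, τ = 240 × 7.5 = 1800 N·m clockwise.
Load: 60 × 10 = 600 N down at 0.54 m → arm 0.54 m, τ = 600 × 0.54 = 324 N·m clockwise.
Net moment of the loads = 2124 N·m clockwise.
The upward force F acts at the right end, arm 7.8 m, giving F × 7.8 counterclockwise.
For rotational equilibrium, F × 7.8 = 2124, so F = 2124 / 7.8 = 272 N.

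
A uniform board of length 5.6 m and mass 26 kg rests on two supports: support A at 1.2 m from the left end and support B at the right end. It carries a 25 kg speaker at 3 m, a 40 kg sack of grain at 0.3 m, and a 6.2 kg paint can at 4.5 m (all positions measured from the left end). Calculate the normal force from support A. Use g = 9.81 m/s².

Sum moments about support B (its reaction then has zero moment arm).
Beam weight: 26 × 9.81 = 255.1 N down at 2.8 m → arm 2.8 m, τ = 255.1 × 2.8 = 714.3 N·m counterclockwise.
Speaker: 25 × 9.81 = 245.2 N down at 3 m → arm 2.6 m, τ = 245.2 × 2.6 = 637.5 N·m counterclockwise.
Sack of grain: 40 × 9.81 = 392.4 N down at 0.3 m → arm 5.3 m, τ = 392.4 × 5.3 = 2080 N·m counterclockwise.
Paint can: 6.2 × 9.81 = 60.82 N down at 4.5 m → arm 1.1 m, τ = 60.82 × 1.1 = 66.9 N·m counterclockwise.
Net load moment about support B = 3499 N·m counterclockwise.
Reaction R at support A is upward at 1.2 m, arm 4.4 m → moment R × 4.4 clockwise.
For rotational equilibrium, R × 4.4 = 3499, so R = 795 N.

R_A ≈ 795 N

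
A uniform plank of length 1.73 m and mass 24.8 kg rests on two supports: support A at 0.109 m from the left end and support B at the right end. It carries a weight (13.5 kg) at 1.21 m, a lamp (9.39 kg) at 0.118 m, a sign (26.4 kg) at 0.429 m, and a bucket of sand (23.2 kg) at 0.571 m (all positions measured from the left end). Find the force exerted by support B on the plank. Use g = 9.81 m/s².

R_B ≈ 320 N

Sum moments about support A (its reaction then has zero moment arm).
Beam weight: 24.8 × 9.81 = 243.3 N down at 0.865 m → arm 0.756 m, τ = 243.3 × 0.756 = 183.9 N·m clockwise.
Weight: 13.5 × 9.81 = 132.4 N down at 1.21 m → arm 1.101 m, τ = 132.4 × 1.101 = 145.8 N·m clockwise.
Lamp: 9.39 × 9.81 = 92.12 N down at 0.118 m → arm 0.009 m, τ = 92.12 × 0.009 = 0.8291 N·m clockwise.
Sign: 26.4 × 9.81 = 259 N down at 0.429 m → arm 0.32 m, τ = 259 × 0.32 = 82.88 N·m clockwise.
Bucket of sand: 23.2 × 9.81 = 227.6 N down at 0.571 m → arm 0.462 m, τ = 227.6 × 0.462 = 105.2 N·m clockwise.
Net load moment about support A = 518.6 N·m clockwise.
Reaction R at support B is upward at 1.73 m, arm 1.621 m → moment R × 1.621 counterclockwise.
For rotational equilibrium, R × 1.621 = 518.6, so R = 320 N.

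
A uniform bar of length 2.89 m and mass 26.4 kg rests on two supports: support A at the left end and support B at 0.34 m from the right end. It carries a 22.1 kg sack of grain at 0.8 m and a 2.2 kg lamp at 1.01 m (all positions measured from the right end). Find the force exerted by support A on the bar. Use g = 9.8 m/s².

R_A ≈ 157 N

Taking torques about support B:
Beam weight: 26.4 × 9.8 = 258.7 N down at 1.445 m → arm 1.105 m, τ = 258.7 × 1.105 = 285.9 N·m counterclockwise.
Sack of grain: 22.1 × 9.8 = 216.6 N down at 0.8 m → arm 0.46 m, τ = 216.6 × 0.46 = 99.64 N·m counterclockwise.
Lamp: 2.2 × 9.8 = 21.56 N down at 1.01 m → arm 0.67 m, τ = 21.56 × 0.67 = 14.45 N·m counterclockwise.
Net load moment about support B = 400 N·m counterclockwise.
Reaction R at support A is upward at 2.89 m, arm 2.55 m → moment R × 2.55 clockwise.
Setting net torque to zero: R × 2.55 = 400 → R = 157 N.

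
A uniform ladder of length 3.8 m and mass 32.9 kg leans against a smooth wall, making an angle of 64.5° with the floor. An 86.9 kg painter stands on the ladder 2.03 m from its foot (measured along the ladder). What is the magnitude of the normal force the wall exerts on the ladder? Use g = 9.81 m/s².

N_wall ≈ 294 N

About the foot of the ladder:
Ladder weight 32.9×9.81 = 322.7 N acts at 1.9 m along the ladder; its horizontal arm is 1.9·cos64.5° = 0.818 m → τ = 264 N·m clockwise.
Painter: 86.9×9.81 = 852.5 N at 2.03 m → arm 0.8739 m → τ = 745 N·m clockwise.
Wall normal N acts horizontally at the top; its moment arm is the height L sinθ = 3.8·sin64.5° = 3.43 m, counterclockwise.
For rotational equilibrium, N × 3.43 = 1009, so N = 294 N.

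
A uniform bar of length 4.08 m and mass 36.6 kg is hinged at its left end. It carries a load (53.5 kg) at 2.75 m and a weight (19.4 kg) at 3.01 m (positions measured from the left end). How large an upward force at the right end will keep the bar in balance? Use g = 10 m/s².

Sum moments about the left end (the unknown pivot reaction has zero arm there).
Beam weight: 36.6 × 10 = 366 N down at 2.04 m → arm 2.04 m, τ = 366 × 2.04 = 746.6 N·m clockwise.
Load: 53.5 × 10 = 535 N down at 2.75 m → arm 2.75 m, τ = 535 × 2.75 = 1471 N·m clockwise.
Weight: 19.4 × 10 = 194 N down at 3.01 m → arm 3.01 m, τ = 194 × 3.01 = 583.9 N·m clockwise.
Net moment of the loads = 2802 N·m clockwise.
The upward force F acts at the right end, arm 4.08 m, giving F × 4.08 counterclockwise.
Στ = 0 ⇒ F × 4.08 = 2802 ⇒ F = 2802 / 4.08 = 687 N.

F ≈ 687 N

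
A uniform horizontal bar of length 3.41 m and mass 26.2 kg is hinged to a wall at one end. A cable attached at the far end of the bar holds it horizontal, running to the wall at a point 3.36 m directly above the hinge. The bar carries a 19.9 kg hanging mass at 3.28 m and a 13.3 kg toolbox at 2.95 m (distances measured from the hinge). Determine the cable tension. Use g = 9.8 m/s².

T ≈ 611 N

Take moments about the hinge.
Beam weight: 26.2 × 9.8 = 256.8 N down at 1.705 m → arm 1.705 m, τ = 256.8 × 1.705 = 437.8 N·m clockwise.
Hanging mass: 19.9 × 9.8 = 195 N down at 3.28 m → arm 3.28 m, τ = 195 × 3.28 = 639.6 N·m clockwise.
Toolbox: 13.3 × 9.8 = 130.3 N down at 2.95 m → arm 2.95 m, τ = 130.3 × 2.95 = 384.4 N·m clockwise.
Total clockwise load moment = 1462 N·m.
The cable tension T acts at 3.41 m; only its component perpendicular to the bar, T sinθ, produces torque. sinθ = h/√(h²+d²) = 3.36/√(3.36²+3.41²) = 0.7019.
For rotational equilibrium, T × 3.41 × 0.7019 = 1462, so T = 1462 / 2.393 = 611 N.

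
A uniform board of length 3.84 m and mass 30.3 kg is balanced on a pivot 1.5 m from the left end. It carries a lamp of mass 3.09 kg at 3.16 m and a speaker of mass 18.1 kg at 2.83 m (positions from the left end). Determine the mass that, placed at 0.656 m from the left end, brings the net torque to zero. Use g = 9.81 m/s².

m ≈ 49.7 kg

Choose the pivot (at 1.5 m from the left end) as the axis so the support reaction has zero arm there.
Beam weight: 30.3 × 9.81 = 297.2 N down at 1.92 m → arm 0.42 m, τ = 297.2 × 0.42 = 124.8 N·m clockwise.
Lamp: 3.09 × 9.81 = 30.31 N down at 3.16 m → arm 1.66 m, τ = 30.31 × 1.66 = 50.31 N·m clockwise.
Speaker: 18.1 × 9.81 = 177.6 N down at 2.83 m → arm 1.33 m, τ = 177.6 × 1.33 = 236.2 N·m clockwise.
Net moment of known loads = 411.3 N·m clockwise.
An unknown mass m at 0.656 m has arm 0.844 m; its moment is m·g·0.844 counterclockwise.
Setting net torque to zero: m × 9.81 × 0.844 = 411.3 → m = 411.3 / (9.81 × 0.844) = 49.7 kg.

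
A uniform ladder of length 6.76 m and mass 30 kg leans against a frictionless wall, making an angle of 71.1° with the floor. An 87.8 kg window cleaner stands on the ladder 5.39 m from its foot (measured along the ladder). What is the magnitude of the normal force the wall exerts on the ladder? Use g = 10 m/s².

Take moments about the foot of the ladder.
Ladder weight 30×10 = 300 N acts at 3.38 m along the ladder; its horizontal arm is 3.38·cos71.1° = 1.095 m → τ = 328.5 N·m clockwise.
Window cleaner: 87.8×10 = 878 N at 5.39 m → arm 1.746 m → τ = 1533 N·m clockwise.
Wall normal N acts horizontally at the top; its moment arm is the height L sinθ = 6.76·sin71.1° = 6.396 m, counterclockwise.
Balancing moments: N × 6.396 = 1862, giving N = 291 N.

N_wall ≈ 291 N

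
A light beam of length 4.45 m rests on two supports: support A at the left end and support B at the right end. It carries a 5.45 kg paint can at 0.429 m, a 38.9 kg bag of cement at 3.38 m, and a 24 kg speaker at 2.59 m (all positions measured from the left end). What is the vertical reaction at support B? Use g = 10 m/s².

R_B ≈ 440 N

Take moments about support A.
Paint can: 5.45 × 10 = 54.5 N down at 0.429 m → arm 0.429 m, τ = 54.5 × 0.429 = 23.38 N·m clockwise.
Bag of cement: 38.9 × 10 = 389 N down at 3.38 m → arm 3.38 m, τ = 389 × 3.38 = 1315 N·m clockwise.
Speaker: 24 × 10 = 240 N down at 2.59 m → arm 2.59 m, τ = 240 × 2.59 = 621.6 N·m clockwise.
Net load moment about support A = 1960 N·m clockwise.
Reaction R at support B is upward at 4.45 m, arm 4.45 m → moment R × 4.45 counterclockwise.
Στ = 0 ⇒ R × 4.45 = 1960 ⇒ R = 440 N.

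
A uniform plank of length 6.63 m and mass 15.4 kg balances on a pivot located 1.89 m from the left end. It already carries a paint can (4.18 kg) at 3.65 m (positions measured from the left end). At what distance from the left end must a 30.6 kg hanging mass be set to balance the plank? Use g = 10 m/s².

x ≈ 0.932 m from the left end

Take moments about the pivot (at 1.89 m from the left end).
Beam weight: 15.4 × 10 = 154 N down at 3.315 m → arm 1.425 m, τ = 154 × 1.425 = 219.5 N·m clockwise.
Paint can: 4.18 × 10 = 41.8 N down at 3.65 m → arm 1.76 m, τ = 41.8 × 1.76 = 73.57 N·m clockwise.
Net moment of existing loads = 293.1 N·m clockwise.
The hanging mass weighs 30.6 × 10 = 306 N and must supply an equal counterclockwise moment, so its lever arm about the pivot is 293.1 / 306 = 0.958 m.
That puts it at 1.89 − 0.958 = 0.932 m from the left end.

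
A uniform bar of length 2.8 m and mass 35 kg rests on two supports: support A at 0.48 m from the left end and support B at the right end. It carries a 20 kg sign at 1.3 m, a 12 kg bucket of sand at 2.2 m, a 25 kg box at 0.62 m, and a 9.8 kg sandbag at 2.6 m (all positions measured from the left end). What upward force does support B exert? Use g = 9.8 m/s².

R_B ≈ 395 N

About support A:
Beam weight: 35 × 9.8 = 343 N down at 1.4 m → arm 0.92 m, τ = 343 × 0.92 = 315.6 N·m clockwise.
Sign: 20 × 9.8 = 196 N down at 1.3 m → arm 0.82 m, τ = 196 × 0.82 = 160.7 N·m clockwise.
Bucket of sand: 12 × 9.8 = 117.6 N down at 2.2 m → arm 1.72 m, τ = 117.6 × 1.72 = 202.3 N·m clockwise.
Box: 25 × 9.8 = 245 N down at 0.62 m → arm 0.14 m, τ = 245 × 0.14 = 34.3 N·m clockwise.
Sandbag: 9.8 × 9.8 = 96.04 N down at 2.6 m → arm 2.12 m, τ = 96.04 × 2.12 = 203.6 N·m clockwise.
Net load moment about support A = 916.5 N·m clockwise.
Reaction R at support B is upward at 2.8 m, arm 2.32 m → moment R × 2.32 counterclockwise.
For rotational equilibrium, R × 2.32 = 916.5, so R = 395 N.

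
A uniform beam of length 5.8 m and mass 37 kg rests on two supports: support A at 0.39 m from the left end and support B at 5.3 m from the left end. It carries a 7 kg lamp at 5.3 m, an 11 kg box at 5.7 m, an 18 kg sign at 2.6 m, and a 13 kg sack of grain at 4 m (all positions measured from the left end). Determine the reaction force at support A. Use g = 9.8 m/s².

Sum moments about support B (its reaction then has zero moment arm).
Beam weight: 37 × 9.8 = 362.6 N down at 2.9 m → arm 2.4 m, τ = 362.6 × 2.4 = 870.2 N·m counterclockwise.
Lamp: acts at the support B, moment arm 0 → no torque.
Box: 11 × 9.8 = 107.8 N down at 5.7 m → arm 0.4 m, τ = 107.8 × 0.4 = 43.12 N·m clockwise.
Sign: 18 × 9.8 = 176.4 N down at 2.6 m → arm 2.7 m, τ = 176.4 × 2.7 = 476.3 N·m counterclockwise.
Sack of grain: 13 × 9.8 = 127.4 N down at 4 m → arm 1.3 m, τ = 127.4 × 1.3 = 165.6 N·m counterclockwise.
Net load moment about support B = 1469 N·m counterclockwise.
Reaction R at support A is upward at 0.39 m, arm 4.91 m → moment R × 4.91 clockwise.
For rotational equilibrium, R × 4.91 = 1469, so R = 299 N.

R_A ≈ 299 N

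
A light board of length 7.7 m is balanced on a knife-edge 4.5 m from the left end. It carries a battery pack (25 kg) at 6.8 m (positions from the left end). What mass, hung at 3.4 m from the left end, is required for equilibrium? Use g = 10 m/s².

Taking torques about the knife-edge (at 4.5 m from the left end):
Battery pack: 25 × 10 = 250 N down at 6.8 m → arm 2.3 m, τ = 250 × 2.3 = 575 N·m clockwise.
Net moment of known loads = 575 N·m clockwise.
An unknown mass m at 3.4 m has arm 1.1 m; its moment is m·g·1.1 counterclockwise.
Στ = 0 ⇒ m × 10 × 1.1 = 575 ⇒ m = 575 / (10 × 1.1) = 52.3 kg.

m ≈ 52.3 kg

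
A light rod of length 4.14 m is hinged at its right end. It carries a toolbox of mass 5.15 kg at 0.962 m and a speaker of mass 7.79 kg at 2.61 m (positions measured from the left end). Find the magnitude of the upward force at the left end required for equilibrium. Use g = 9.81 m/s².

About the right end:
Toolbox: 5.15 × 9.81 = 50.52 N down at 0.962 m → arm 3.178 m, τ = 50.52 × 3.178 = 160.6 N·m counterclockwise.
Speaker: 7.79 × 9.81 = 76.42 N down at 2.61 m → arm 1.53 m, τ = 76.42 × 1.53 = 116.9 N·m counterclockwise.
Net moment of the loads = 277.5 N·m counterclockwise.
The upward force F acts at the left end, arm 4.14 m, giving F × 4.14 clockwise.
Στ = 0 ⇒ F × 4.14 = 277.5 ⇒ F = 277.5 / 4.14 = 67 N.

F ≈ 67 N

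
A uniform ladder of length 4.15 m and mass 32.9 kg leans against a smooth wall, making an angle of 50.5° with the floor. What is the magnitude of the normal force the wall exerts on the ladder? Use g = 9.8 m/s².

Take moments about the foot of the ladder.
Ladder weight 32.9×9.8 = 322.4 N acts at 2.075 m along the ladder; its horizontal arm is 2.075·cos50.5° = 1.32 m → τ = 425.6 N·m clockwise.
Wall normal N acts horizontally at the top; its moment arm is the height L sinθ = 4.15·sin50.5° = 3.202 m, counterclockwise.
Balancing moments: N × 3.202 = 425.6, giving N = 133 N.

N_wall ≈ 133 N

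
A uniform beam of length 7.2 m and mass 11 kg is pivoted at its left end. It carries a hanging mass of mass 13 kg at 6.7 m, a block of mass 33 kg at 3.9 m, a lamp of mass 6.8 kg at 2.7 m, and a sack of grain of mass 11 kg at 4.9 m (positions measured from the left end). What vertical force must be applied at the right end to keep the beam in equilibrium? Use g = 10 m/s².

Sum moments about the left end (the unknown pivot reaction has zero arm there).
Beam weight: 11 × 10 = 110 N down at 3.6 m → arm 3.6 m, τ = 110 × 3.6 = 396 N·m clockwise.
Hanging mass: 13 × 10 = 130 N down at 6.7 m → arm 6.7 m, τ = 130 × 6.7 = 871 N·m clockwise.
Block: 33 × 10 = 330 N down at 3.9 m → arm 3.9 m, τ = 330 × 3.9 = 1287 N·m clockwise.
Lamp: 6.8 × 10 = 68 N down at 2.7 m → arm 2.7 m, τ = 68 × 2.7 = 183.6 N·m clockwise.
Sack of grain: 11 × 10 = 110 N down at 4.9 m → arm 4.9 m, τ = 110 × 4.9 = 539 N·m clockwise.
Net moment of the loads = 3277 N·m clockwise.
The upward force F acts at the right end, arm 7.2 m, giving F × 7.2 counterclockwise.
For rotational equilibrium, F × 7.2 = 3277, so F = 3277 / 7.2 = 455 N.

F ≈ 455 N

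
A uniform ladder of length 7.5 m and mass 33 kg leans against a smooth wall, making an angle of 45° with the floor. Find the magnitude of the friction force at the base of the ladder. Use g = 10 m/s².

f ≈ 165 N

Sum moments about the foot of the ladder (the floor normal and friction both act there and drop out).
Ladder weight 33×10 = 330 N acts at 3.75 m along the ladder; its horizontal arm is 3.75·cos45° = 2.652 m → τ = 875.2 N·m clockwise.
Wall normal N acts horizontally at the top; its moment arm is the height L sinθ = 7.5·sin45° = 5.303 m, counterclockwise.
For rotational equilibrium, N × 5.303 = 875.2, so N = 165 N.
ΣFx = 0: friction at the foot balances the wall's push, so f = N_wall = 165 N.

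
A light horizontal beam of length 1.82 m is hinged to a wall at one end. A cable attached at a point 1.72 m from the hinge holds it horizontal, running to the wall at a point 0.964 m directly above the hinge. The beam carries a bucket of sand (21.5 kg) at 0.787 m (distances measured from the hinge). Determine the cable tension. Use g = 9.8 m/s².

Choose the hinge as the axis so the unknown hinge reaction has zero arm there.
Bucket of sand: 21.5 × 9.8 = 210.7 N down at 0.787 m → arm 0.787 m, τ = 210.7 × 0.787 = 165.8 N·m clockwise.
Total clockwise load moment = 165.8 N·m.
The cable tension T acts at 1.72 m; only its component perpendicular to the beam, T sinθ, produces torque. sinθ = h/√(h²+d²) = 0.964/√(0.964²+1.72²) = 0.4889.
Στ = 0 ⇒ T × 1.72 × 0.4889 = 165.8 ⇒ T = 165.8 / 0.8409 = 197 N.

T ≈ 197 N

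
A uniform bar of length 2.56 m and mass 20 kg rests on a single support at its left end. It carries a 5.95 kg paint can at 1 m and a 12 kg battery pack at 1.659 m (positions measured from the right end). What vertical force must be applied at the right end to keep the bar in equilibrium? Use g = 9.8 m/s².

Sum moments about the left end (the unknown pivot reaction has zero arm there).
Beam weight: 20 × 9.8 = 196 N down at 1.28 m → arm 1.28 m, τ = 196 × 1.28 = 250.9 N·m clockwise.
Paint can: 5.95 × 9.8 = 58.31 N down at 1 m → arm 1.56 m, τ = 58.31 × 1.56 = 90.96 N·m clockwise.
Battery pack: 12 × 9.8 = 117.6 N down at 1.659 m → arm 0.901 m, τ = 117.6 × 0.901 = 106 N·m clockwise.
Net moment of the loads = 447.9 N·m clockwise.
The upward force F acts at the right end, arm 2.56 m, giving F × 2.56 counterclockwise.
Balancing moments: F × 2.56 = 447.9, giving F = 447.9 / 2.56 = 175 N.

F ≈ 175 N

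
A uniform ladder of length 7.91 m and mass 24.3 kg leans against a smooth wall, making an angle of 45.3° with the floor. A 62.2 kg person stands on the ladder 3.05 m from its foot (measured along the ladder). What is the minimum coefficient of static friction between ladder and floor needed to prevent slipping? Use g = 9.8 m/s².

μ_min ≈ 0.413

Sum moments about the foot of the ladder (the floor normal and friction both act there and drop out).
Ladder weight 24.3×9.8 = 238.1 N acts at 3.955 m along the ladder; its horizontal arm is 3.955·cos45.3° = 2.782 m → τ = 662.4 N·m clockwise.
Person: 62.2×9.8 = 609.6 N at 3.05 m → arm 2.145 m → τ = 1308 N·m clockwise.
Wall normal N acts horizontally at the top; its moment arm is the height L sinθ = 7.91·sin45.3° = 5.622 m, counterclockwise.
Setting net torque to zero: N × 5.622 = 1970 → N = 350.4 N.
ΣFx = 0 ⇒ f = N_wall = 350.4 N. ΣFy = 0 ⇒ N_floor = 847.7 N.
μ_min = f / N_floor = 350.4 / 847.7 = 0.413.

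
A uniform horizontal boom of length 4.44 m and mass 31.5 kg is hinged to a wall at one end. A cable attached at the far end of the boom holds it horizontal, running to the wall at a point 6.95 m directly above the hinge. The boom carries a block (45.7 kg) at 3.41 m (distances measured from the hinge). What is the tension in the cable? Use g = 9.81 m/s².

T ≈ 592 N

Taking torques about the hinge:
Beam weight: 31.5 × 9.81 = 309 N down at 2.22 m → arm 2.22 m, τ = 309 × 2.22 = 686 N·m clockwise.
Block: 45.7 × 9.81 = 448.3 N down at 3.41 m → arm 3.41 m, τ = 448.3 × 3.41 = 1529 N·m clockwise.
Total clockwise load moment = 2215 N·m.
The cable tension T acts at 4.44 m; only its component perpendicular to the boom, T sinθ, produces torque. sinθ = h/√(h²+d²) = 6.95/√(6.95²+4.44²) = 0.8427.
For rotational equilibrium, T × 4.44 × 0.8427 = 2215, so T = 2215 / 3.742 = 592 N.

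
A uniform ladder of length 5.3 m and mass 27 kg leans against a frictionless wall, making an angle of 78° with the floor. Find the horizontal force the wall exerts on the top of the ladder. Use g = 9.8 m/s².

Taking torques about the foot of the ladder:
Ladder weight 27×9.8 = 264.6 N acts at 2.65 m along the ladder; its horizontal arm is 2.65·cos78° = 0.551 m → τ = 145.8 N·m clockwise.
Wall normal N acts horizontally at the top; its moment arm is the height L sinθ = 5.3·sin78° = 5.184 m, counterclockwise.
Setting net torque to zero: N × 5.184 = 145.8 → N = 28.1 N.

N_wall ≈ 28.1 N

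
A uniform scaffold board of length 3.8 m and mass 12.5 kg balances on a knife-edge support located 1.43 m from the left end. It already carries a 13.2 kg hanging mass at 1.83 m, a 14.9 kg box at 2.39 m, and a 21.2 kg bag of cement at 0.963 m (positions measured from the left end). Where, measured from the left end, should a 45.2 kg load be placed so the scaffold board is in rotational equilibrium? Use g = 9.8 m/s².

Sum moments about the knife-edge support (at 1.43 m from the left end) (the support reaction has zero arm there).
Beam weight: 12.5 × 9.8 = 122.5 N down at 1.9 m → arm 0.47 m, τ = 122.5 × 0.47 = 57.57 N·m clockwise.
Hanging mass: 13.2 × 9.8 = 129.4 N down at 1.83 m → arm 0.4 m, τ = 129.4 × 0.4 = 51.76 N·m clockwise.
Box: 14.9 × 9.8 = 146 N down at 2.39 m → arm 0.96 m, τ = 146 × 0.96 = 140.2 N·m clockwise.
Bag of cement: 21.2 × 9.8 = 207.8 N down at 0.963 m → arm 0.467 m, τ = 207.8 × 0.467 = 97.04 N·m counterclockwise.
Net moment of existing loads = 152.5 N·m clockwise.
The load weighs 45.2 × 9.8 = 443 N and must supply an equal counterclockwise moment, so its lever arm about the knife-edge support is 152.5 / 443 = 0.344 m.
That puts it at 1.43 − 0.344 = 1.09 m from the left end.

x ≈ 1.09 m from the left end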